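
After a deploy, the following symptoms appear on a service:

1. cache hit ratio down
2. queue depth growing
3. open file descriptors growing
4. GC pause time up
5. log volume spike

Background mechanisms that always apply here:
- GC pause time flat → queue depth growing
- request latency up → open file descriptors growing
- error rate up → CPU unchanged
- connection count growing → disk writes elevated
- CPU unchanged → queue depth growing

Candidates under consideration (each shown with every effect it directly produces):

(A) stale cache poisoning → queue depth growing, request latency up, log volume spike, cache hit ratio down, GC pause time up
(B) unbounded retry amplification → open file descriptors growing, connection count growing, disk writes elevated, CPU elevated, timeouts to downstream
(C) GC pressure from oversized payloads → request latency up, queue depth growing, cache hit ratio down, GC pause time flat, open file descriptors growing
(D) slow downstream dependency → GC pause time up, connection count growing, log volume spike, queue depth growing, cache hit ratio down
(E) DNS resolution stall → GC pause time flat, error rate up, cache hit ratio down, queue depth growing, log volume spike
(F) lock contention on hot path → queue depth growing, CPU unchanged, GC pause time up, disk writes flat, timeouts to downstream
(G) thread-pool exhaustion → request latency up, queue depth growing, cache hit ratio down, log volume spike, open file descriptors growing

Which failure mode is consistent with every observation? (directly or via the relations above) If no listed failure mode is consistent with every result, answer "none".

A

For each candidate, compare predicted effects to what was observed:
(A) stale cache poisoning — accounts for every observation (open file descriptors growing via request latency up → open file descriptors growing)
(B) unbounded retry amplification — does not account for cache hit ratio down, queue depth growing, GC pause time up, log volume spike
(C) GC pressure from oversized payloads — fails on GC pause time up, log volume spike (predicts GC pause time flat, not GC pause time up)
(D) slow downstream dependency — does not account for open file descriptors growing
(E) DNS resolution stall — fails on open file descriptors growing, GC pause time up (predicts GC pause time flat, not GC pause time up)
(F) lock contention on hot path — cache hit ratio down -; queue depth growing +; open file descriptors growing -; GC pause time up +; log volume spike -
(G) thread-pool exhaustion — cache hit ratio down +; queue depth growing +; open file descriptors growing +; GC pause time up -; log volume spike +
Only (A) is consistent with every observation.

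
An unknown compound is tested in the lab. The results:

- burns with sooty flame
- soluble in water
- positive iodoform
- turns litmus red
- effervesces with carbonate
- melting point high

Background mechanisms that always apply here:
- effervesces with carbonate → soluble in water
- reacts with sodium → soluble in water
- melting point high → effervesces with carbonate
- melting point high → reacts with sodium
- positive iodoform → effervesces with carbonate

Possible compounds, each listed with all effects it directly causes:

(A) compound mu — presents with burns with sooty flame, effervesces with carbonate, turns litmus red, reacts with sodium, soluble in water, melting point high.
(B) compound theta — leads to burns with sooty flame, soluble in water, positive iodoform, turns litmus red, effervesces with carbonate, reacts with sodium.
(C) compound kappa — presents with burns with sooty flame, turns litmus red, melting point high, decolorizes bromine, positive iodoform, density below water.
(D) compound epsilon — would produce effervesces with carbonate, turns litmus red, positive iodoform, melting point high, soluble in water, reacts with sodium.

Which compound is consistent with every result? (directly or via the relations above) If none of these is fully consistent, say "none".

Testing each hypothesis:
(A) compound mu — does not account for positive iodoform
(B) compound theta — burns with sooty flame +; soluble in water +; positive iodoform +; turns litmus red +; effervesces with carbonate +; melting point high -
(C) compound kappa — accounts for every observation (soluble in water through melting point high → reacts with sodium → soluble in water)
(D) compound epsilon — does not account for burns with sooty flame
(C) alone accounts for all the evidence.

C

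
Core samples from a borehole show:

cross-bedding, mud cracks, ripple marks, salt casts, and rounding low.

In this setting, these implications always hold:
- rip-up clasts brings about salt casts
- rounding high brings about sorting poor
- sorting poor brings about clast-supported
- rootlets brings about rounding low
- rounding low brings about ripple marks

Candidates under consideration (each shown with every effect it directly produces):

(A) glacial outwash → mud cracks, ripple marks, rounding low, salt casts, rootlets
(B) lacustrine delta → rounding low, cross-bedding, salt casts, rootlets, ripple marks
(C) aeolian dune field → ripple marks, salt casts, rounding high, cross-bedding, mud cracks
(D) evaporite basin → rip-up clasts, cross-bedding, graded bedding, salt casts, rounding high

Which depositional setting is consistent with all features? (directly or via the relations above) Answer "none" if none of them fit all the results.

none

For each candidate, compare predicted effects to what was observed:
(A) glacial outwash — does not account for cross-bedding
(B) lacustrine delta — does not account for mud cracks
(C) aeolian dune field — cross-bedding yes; mud cracks yes; ripple marks yes; salt casts yes; rounding low NO
(D) evaporite basin — cross-bedding yes; mud cracks NO; ripple marks NO; salt casts yes; rounding low NO
No candidate is consistent with all observations.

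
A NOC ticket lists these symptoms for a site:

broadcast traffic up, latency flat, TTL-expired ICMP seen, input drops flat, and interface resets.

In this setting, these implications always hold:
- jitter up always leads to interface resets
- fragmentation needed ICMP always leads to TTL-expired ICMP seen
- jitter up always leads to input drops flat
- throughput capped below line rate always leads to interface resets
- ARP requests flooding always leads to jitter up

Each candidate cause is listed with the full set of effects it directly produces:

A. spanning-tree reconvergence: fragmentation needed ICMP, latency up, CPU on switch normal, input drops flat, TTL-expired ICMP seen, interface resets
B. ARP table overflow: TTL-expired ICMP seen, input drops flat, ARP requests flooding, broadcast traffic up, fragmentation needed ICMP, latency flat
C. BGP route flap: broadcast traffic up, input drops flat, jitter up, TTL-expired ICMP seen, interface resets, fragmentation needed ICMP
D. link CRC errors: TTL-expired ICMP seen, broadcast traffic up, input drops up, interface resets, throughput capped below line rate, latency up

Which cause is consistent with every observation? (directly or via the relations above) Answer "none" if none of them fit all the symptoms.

Testing each hypothesis:
(A) spanning-tree reconvergence — broadcast traffic up ✗; latency flat ✗; TTL-expired ICMP seen ✓; input drops flat ✓; interface resets ✓
(B) ARP table overflow — accounts for every observation (interface resets through ARP requests flooding → jitter up → interface resets)
(C) BGP route flap — does not account for latency flat
(D) link CRC errors — broadcast traffic up ✓; latency flat ✗; TTL-expired ICMP seen ✓; input drops flat ✗; interface resets ✓
(B) alone accounts for all the evidence.

B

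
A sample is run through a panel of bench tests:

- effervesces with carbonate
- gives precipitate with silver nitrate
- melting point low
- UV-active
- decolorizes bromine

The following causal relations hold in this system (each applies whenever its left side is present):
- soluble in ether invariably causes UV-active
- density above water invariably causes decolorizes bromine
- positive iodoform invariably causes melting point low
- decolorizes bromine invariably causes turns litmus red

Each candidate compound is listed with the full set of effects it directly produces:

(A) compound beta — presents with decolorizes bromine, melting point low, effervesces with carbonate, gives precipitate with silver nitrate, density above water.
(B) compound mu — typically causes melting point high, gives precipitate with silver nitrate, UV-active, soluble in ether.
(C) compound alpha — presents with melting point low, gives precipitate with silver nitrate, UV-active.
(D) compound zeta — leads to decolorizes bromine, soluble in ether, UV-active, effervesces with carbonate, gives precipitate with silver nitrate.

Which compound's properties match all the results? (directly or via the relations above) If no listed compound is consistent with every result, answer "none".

Checking each candidate against the observations:
(A) compound beta — effervesces with carbonate match; gives precipitate with silver nitrate match; melting point low match; UV-active miss; decolorizes bromine match
(B) compound mu — fails on effervesces with carbonate, melting point low, decolorizes bromine (predicts melting point high, not melting point low)
(C) compound alpha — effervesces with carbonate miss; gives precipitate with silver nitrate match; melting point low match; UV-active match; decolorizes bromine miss
(D) compound zeta — effervesces with carbonate match; gives precipitate with silver nitrate match; melting point low miss; UV-active match; decolorizes bromine match
Every candidate fails on at least one observation.

none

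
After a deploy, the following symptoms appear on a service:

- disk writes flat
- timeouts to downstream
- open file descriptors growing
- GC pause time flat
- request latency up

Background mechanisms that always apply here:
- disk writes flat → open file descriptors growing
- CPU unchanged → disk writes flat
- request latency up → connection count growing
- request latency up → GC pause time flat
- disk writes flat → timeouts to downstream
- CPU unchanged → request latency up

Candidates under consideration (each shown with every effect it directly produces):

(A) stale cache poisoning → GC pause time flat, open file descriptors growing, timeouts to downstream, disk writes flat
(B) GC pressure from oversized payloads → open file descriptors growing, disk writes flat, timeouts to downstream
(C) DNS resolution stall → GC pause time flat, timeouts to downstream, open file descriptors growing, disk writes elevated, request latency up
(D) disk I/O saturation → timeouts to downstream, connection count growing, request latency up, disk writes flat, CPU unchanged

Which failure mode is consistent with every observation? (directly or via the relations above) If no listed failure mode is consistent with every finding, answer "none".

Per-candidate check:
(A) stale cache poisoning — disk writes flat yes; timeouts to downstream yes; open file descriptors growing yes; GC pause time flat yes; request latency up NO
(B) GC pressure from oversized payloads — does not account for GC pause time flat, request latency up
(C) DNS resolution stall — disk writes flat NO; timeouts to downstream yes; open file descriptors growing yes; GC pause time flat yes; request latency up yes
(D) disk I/O saturation — disk writes flat yes; timeouts to downstream yes; open file descriptors growing yes (via disk writes flat → open file descriptors growing); GC pause time flat yes (via request latency up → GC pause time flat); request latency up yes
(D) is the only candidate with no mismatches.

D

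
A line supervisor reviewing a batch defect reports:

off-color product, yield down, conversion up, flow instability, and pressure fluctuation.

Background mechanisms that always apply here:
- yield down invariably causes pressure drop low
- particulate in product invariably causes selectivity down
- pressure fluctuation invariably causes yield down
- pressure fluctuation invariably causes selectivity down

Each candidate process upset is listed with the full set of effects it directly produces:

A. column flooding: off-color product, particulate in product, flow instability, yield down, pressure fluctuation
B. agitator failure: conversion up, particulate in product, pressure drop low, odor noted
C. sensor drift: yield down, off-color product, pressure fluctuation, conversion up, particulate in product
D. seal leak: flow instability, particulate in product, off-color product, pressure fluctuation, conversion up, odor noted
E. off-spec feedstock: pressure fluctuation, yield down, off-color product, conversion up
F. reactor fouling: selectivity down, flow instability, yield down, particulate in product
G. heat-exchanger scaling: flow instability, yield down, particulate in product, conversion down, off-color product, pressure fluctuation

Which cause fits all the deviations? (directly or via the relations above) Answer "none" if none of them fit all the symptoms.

D

Per-candidate check:
(A) column flooding — off-color product yes; yield down yes; conversion up NO; flow instability yes; pressure fluctuation yes
(B) agitator failure — off-color product NO; yield down NO; conversion up yes; flow instability NO; pressure fluctuation NO
(C) sensor drift — off-color product yes; yield down yes; conversion up yes; flow instability NO; pressure fluctuation yes
(D) seal leak — off-color product yes; yield down yes (by pressure fluctuation → yield down); conversion up yes; flow instability yes; pressure fluctuation yes
(E) off-spec feedstock — does not account for flow instability
(F) reactor fouling — off-color product NO; yield down yes; conversion up NO; flow instability yes; pressure fluctuation NO
(G) heat-exchanger scaling — fails on conversion up (predicts conversion down, not conversion up)
(D) is the only candidate with no mismatches.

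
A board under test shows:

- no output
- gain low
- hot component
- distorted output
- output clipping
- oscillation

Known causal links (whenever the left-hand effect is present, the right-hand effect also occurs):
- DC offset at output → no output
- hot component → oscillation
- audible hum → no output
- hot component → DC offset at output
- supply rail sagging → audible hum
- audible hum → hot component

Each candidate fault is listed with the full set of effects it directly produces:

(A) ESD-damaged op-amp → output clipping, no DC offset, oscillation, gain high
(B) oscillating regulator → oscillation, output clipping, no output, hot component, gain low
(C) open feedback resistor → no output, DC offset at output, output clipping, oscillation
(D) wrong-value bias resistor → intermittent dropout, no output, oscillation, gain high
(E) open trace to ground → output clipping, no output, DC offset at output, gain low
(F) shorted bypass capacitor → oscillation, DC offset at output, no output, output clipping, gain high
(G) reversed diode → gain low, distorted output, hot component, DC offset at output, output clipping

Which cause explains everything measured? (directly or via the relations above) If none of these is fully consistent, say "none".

Per-candidate check:
(A) ESD-damaged op-amp — fails on no output, gain low, hot component, distorted output (predicts gain high, not gain low)
(B) oscillating regulator — no output ✓; gain low ✓; hot component ✓; distorted output ✗; output clipping ✓; oscillation ✓
(C) open feedback resistor — no output ✓; gain low ✗; hot component ✗; distorted output ✗; output clipping ✓; oscillation ✓
(D) wrong-value bias resistor — no output ✓; gain low ✗; hot component ✗; distorted output ✗; output clipping ✗; oscillation ✓
(E) open trace to ground — no output ✓; gain low ✓; hot component ✗; distorted output ✗; output clipping ✓; oscillation ✗
(F) shorted bypass capacitor — no output ✓; gain low ✗; hot component ✗; distorted output ✗; output clipping ✓; oscillation ✓
(G) reversed diode — accounts for every observation (no output by DC offset at output → no output)
(G) is the only candidate with no mismatches.

G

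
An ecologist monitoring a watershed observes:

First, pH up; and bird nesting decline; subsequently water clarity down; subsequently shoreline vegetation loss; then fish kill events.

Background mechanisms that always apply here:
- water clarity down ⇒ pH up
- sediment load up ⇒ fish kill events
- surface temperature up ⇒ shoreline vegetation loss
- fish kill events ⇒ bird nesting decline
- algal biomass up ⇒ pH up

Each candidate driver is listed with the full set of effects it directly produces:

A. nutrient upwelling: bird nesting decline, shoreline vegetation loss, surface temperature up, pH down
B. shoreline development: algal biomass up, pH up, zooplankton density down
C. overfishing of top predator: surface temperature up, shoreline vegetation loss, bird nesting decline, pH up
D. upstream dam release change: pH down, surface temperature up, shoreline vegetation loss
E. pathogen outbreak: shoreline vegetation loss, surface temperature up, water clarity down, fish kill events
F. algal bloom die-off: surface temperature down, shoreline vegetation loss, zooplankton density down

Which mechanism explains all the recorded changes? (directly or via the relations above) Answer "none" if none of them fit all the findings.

E

For each candidate, compare predicted effects to what was observed:
(A) nutrient upwelling — fails on pH up, water clarity down, fish kill events (predicts pH down, not pH up)
(B) shoreline development — pH up +; bird nesting decline -; water clarity down -; shoreline vegetation loss -; fish kill events -
(C) overfishing of top predator — pH up +; bird nesting decline +; water clarity down -; shoreline vegetation loss +; fish kill events -
(D) upstream dam release change — fails on pH up, bird nesting decline, water clarity down, fish kill events (predicts pH down, not pH up)
(E) pathogen outbreak — pH up + (through water clarity down → pH up); bird nesting decline + (through fish kill events → bird nesting decline); water clarity down +; shoreline vegetation loss +; fish kill events +
(F) algal bloom die-off — pH up -; bird nesting decline -; water clarity down -; shoreline vegetation loss +; fish kill events -
Only (E) is consistent with every observation.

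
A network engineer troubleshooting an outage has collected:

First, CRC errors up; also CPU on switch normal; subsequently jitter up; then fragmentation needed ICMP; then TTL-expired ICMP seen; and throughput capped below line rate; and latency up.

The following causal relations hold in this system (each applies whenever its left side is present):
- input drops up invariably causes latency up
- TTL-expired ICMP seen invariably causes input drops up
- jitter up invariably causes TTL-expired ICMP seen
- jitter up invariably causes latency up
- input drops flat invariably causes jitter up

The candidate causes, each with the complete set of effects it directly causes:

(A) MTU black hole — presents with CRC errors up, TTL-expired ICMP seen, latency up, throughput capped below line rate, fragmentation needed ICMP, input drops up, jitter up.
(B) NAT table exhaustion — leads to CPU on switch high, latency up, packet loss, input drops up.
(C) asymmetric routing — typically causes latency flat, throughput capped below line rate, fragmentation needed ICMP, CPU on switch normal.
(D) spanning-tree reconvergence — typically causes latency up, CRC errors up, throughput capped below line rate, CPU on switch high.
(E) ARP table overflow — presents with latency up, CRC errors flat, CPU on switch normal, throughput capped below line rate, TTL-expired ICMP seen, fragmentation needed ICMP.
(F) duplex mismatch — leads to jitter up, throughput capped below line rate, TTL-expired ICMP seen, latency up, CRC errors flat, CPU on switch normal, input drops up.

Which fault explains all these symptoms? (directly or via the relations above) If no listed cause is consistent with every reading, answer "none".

For each candidate, compare predicted effects to what was observed:
(A) MTU black hole — CRC errors up match; CPU on switch normal miss; jitter up match; fragmentation needed ICMP match; TTL-expired ICMP seen match; throughput capped below line rate match; latency up match
(B) NAT table exhaustion — fails on CRC errors up, CPU on switch normal, jitter up, fragmentation needed ICMP, TTL-expired ICMP seen, throughput capped below line rate (predicts CPU on switch high, not CPU on switch normal)
(C) asymmetric routing — CRC errors up miss; CPU on switch normal match; jitter up miss; fragmentation needed ICMP match; TTL-expired ICMP seen miss; throughput capped below line rate match; latency up miss
(D) spanning-tree reconvergence — fails on CPU on switch normal, jitter up, fragmentation needed ICMP, TTL-expired ICMP seen (predicts CPU on switch high, not CPU on switch normal)
(E) ARP table overflow — fails on CRC errors up, jitter up (predicts CRC errors flat, not CRC errors up)
(F) duplex mismatch — CRC errors up miss; CPU on switch normal match; jitter up match; fragmentation needed ICMP miss; TTL-expired ICMP seen match; throughput capped below line rate match; latency up match
No candidate is consistent with all observations.

none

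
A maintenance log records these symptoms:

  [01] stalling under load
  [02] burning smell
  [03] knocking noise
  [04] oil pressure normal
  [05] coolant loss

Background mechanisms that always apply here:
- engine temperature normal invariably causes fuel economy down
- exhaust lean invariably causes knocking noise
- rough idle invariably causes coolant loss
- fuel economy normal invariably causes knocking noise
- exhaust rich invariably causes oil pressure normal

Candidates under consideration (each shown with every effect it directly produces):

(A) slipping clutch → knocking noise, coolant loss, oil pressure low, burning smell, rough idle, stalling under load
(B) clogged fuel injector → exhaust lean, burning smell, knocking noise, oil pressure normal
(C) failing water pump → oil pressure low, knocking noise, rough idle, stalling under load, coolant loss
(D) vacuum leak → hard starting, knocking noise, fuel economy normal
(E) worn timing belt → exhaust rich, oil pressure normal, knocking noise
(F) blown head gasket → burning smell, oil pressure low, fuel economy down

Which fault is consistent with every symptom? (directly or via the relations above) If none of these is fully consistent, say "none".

none

Checking each candidate against the observations:
(A) slipping clutch — stalling under load ✓; burning smell ✓; knocking noise ✓; oil pressure normal ✗; coolant loss ✓
(B) clogged fuel injector — does not account for stalling under load, coolant loss
(C) failing water pump — fails on burning smell, oil pressure normal (predicts oil pressure low, not oil pressure normal)
(D) vacuum leak — does not account for stalling under load, burning smell, oil pressure normal, coolant loss
(E) worn timing belt — does not account for stalling under load, burning smell, coolant loss
(F) blown head gasket — stalling under load ✗; burning smell ✓; knocking noise ✗; oil pressure normal ✗; coolant loss ✗
Every candidate fails on at least one observation.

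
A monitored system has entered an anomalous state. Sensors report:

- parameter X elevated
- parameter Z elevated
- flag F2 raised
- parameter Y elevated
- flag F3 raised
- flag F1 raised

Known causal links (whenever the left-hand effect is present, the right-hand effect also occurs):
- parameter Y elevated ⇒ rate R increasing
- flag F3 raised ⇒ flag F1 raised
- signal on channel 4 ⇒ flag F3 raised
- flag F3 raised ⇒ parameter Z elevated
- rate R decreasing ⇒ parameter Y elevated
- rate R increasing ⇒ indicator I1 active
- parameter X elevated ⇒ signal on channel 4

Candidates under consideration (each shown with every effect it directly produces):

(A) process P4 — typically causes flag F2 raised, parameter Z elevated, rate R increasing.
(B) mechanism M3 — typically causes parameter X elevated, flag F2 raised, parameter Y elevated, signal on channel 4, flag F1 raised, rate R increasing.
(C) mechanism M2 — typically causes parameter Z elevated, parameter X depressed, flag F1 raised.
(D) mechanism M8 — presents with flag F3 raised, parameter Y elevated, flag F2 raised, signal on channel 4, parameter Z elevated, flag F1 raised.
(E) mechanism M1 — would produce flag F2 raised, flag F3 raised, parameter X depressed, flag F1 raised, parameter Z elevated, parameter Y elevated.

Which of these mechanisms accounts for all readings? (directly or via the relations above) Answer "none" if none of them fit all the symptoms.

B

For each candidate, compare predicted effects to what was observed:
(A) process P4 — parameter X elevated ✗; parameter Z elevated ✓; flag F2 raised ✓; parameter Y elevated ✗; flag F3 raised ✗; flag F1 raised ✗
(B) mechanism M3 — accounts for every observation (parameter Z elevated via signal on channel 4 → flag F3 raised → parameter Z elevated)
(C) mechanism M2 — parameter X elevated ✗; parameter Z elevated ✓; flag F2 raised ✗; parameter Y elevated ✗; flag F3 raised ✗; flag F1 raised ✓
(D) mechanism M8 — parameter X elevated ✗; parameter Z elevated ✓; flag F2 raised ✓; parameter Y elevated ✓; flag F3 raised ✓; flag F1 raised ✓
(E) mechanism M1 — fails on parameter X elevated (predicts parameter X depressed, not parameter X elevated)
Only (B) is consistent with every observation.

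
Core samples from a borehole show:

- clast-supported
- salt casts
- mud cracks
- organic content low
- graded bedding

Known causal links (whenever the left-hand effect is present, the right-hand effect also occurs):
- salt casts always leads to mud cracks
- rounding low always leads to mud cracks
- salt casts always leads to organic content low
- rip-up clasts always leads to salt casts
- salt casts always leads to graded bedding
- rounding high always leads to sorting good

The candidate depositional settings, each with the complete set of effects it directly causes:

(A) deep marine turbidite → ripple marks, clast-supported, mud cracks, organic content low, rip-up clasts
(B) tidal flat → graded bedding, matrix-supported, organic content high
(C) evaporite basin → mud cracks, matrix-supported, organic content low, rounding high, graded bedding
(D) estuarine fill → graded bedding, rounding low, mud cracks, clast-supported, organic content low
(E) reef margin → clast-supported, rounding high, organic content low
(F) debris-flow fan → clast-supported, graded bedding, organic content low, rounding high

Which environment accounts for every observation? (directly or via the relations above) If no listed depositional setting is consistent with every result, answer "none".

A

Checking each candidate against the observations:
(A) deep marine turbidite — accounts for every observation (salt casts through rip-up clasts → salt casts)
(B) tidal flat — fails on clast-supported, salt casts, mud cracks, organic content low (predicts matrix-supported, not clast-supported; predicts organic content high, not organic content low)
(C) evaporite basin — fails on clast-supported, salt casts (predicts matrix-supported, not clast-supported)
(D) estuarine fill — clast-supported match; salt casts miss; mud cracks match; organic content low match; graded bedding match
(E) reef margin — does not account for salt casts, mud cracks, graded bedding
(F) debris-flow fan — clast-supported match; salt casts miss; mud cracks miss; organic content low match; graded bedding match
(A) is the only candidate with no mismatches.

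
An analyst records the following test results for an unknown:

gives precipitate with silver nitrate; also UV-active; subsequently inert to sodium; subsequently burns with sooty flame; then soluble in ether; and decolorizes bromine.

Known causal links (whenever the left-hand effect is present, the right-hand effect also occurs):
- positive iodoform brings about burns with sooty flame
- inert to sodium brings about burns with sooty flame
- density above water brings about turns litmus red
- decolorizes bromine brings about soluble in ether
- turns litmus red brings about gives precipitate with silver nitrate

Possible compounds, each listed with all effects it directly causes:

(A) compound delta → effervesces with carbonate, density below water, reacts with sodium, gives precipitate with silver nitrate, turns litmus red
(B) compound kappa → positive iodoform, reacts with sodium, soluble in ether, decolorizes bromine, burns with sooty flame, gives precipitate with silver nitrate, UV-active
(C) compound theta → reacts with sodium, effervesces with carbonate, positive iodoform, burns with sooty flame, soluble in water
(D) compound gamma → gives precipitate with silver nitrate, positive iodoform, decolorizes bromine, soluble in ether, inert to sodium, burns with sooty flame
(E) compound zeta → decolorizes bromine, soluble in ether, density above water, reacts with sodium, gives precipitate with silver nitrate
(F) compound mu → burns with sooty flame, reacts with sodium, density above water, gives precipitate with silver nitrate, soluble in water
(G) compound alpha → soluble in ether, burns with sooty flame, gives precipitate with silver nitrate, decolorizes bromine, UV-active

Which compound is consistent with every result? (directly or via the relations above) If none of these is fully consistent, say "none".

Testing each hypothesis:
(A) compound delta — gives precipitate with silver nitrate ✓; UV-active ✗; inert to sodium ✗; burns with sooty flame ✗; soluble in ether ✗; decolorizes bromine ✗
(B) compound kappa — gives precipitate with silver nitrate ✓; UV-active ✓; inert to sodium ✗; burns with sooty flame ✓; soluble in ether ✓; decolorizes bromine ✓
(C) compound theta — gives precipitate with silver nitrate ✗; UV-active ✗; inert to sodium ✗; burns with sooty flame ✓; soluble in ether ✗; decolorizes bromine ✗
(D) compound gamma — does not account for UV-active
(E) compound zeta — gives precipitate with silver nitrate ✓; UV-active ✗; inert to sodium ✗; burns with sooty flame ✗; soluble in ether ✓; decolorizes bromine ✓
(F) compound mu — gives precipitate with silver nitrate ✓; UV-active ✗; inert to sodium ✗; burns with sooty flame ✓; soluble in ether ✗; decolorizes bromine ✗
(G) compound alpha — does not account for inert to sodium
No candidate is consistent with all observations.

none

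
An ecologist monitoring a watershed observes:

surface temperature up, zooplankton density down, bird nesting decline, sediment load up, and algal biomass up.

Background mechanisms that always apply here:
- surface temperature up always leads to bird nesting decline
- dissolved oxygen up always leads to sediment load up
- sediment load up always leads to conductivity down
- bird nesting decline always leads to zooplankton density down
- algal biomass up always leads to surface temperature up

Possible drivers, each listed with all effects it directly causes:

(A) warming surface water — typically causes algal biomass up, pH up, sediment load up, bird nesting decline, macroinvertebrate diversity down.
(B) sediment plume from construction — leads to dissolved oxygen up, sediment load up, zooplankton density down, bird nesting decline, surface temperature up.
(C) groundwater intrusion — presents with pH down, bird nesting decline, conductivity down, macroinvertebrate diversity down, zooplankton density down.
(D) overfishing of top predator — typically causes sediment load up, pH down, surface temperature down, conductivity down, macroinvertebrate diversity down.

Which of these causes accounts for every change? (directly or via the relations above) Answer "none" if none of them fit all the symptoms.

A

For each candidate, compare predicted effects to what was observed:
(A) warming surface water — surface temperature up + (via algal biomass up → surface temperature up); zooplankton density down + (via bird nesting decline → zooplankton density down); bird nesting decline +; sediment load up +; algal biomass up +
(B) sediment plume from construction — surface temperature up +; zooplankton density down +; bird nesting decline +; sediment load up +; algal biomass up -
(C) groundwater intrusion — surface temperature up -; zooplankton density down +; bird nesting decline +; sediment load up -; algal biomass up -
(D) overfishing of top predator — surface temperature up -; zooplankton density down -; bird nesting decline -; sediment load up +; algal biomass up -
(A) is the only candidate with no mismatches.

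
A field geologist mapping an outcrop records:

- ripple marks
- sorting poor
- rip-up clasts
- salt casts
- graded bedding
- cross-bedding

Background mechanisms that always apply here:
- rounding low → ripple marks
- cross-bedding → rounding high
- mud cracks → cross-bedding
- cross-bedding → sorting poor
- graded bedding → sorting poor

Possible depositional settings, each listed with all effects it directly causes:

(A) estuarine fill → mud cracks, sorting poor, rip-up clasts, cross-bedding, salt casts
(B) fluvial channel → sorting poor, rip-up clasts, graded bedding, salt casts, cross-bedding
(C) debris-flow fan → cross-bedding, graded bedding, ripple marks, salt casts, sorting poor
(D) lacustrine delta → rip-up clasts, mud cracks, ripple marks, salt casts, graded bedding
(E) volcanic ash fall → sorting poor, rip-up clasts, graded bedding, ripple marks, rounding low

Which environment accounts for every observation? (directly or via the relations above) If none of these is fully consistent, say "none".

For each candidate, compare predicted effects to what was observed:
(A) estuarine fill — does not account for ripple marks, graded bedding
(B) fluvial channel — ripple marks -; sorting poor +; rip-up clasts +; salt casts +; graded bedding +; cross-bedding +
(C) debris-flow fan — does not account for rip-up clasts
(D) lacustrine delta — accounts for every observation (sorting poor via graded bedding → sorting poor)
(E) volcanic ash fall — ripple marks +; sorting poor +; rip-up clasts +; salt casts -; graded bedding +; cross-bedding -
(D) is the only candidate with no mismatches.

D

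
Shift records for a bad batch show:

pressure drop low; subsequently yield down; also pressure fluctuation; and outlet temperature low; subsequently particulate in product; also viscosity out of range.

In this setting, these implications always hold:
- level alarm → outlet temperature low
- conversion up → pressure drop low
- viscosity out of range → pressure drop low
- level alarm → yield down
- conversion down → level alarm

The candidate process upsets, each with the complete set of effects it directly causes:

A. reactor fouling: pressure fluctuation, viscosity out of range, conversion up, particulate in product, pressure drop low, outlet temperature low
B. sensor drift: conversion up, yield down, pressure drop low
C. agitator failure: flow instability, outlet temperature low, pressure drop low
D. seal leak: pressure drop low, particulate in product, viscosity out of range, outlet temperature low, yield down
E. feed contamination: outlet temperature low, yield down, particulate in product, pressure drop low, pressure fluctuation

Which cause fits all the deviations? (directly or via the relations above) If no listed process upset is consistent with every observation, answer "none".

Checking each candidate against the observations:
(A) reactor fouling — does not account for yield down
(B) sensor drift — does not account for pressure fluctuation, outlet temperature low, particulate in product, viscosity out of range
(C) agitator failure — pressure drop low +; yield down -; pressure fluctuation -; outlet temperature low +; particulate in product -; viscosity out of range -
(D) seal leak — pressure drop low +; yield down +; pressure fluctuation -; outlet temperature low +; particulate in product +; viscosity out of range +
(E) feed contamination — does not account for viscosity out of range
No candidate is consistent with all observations.

none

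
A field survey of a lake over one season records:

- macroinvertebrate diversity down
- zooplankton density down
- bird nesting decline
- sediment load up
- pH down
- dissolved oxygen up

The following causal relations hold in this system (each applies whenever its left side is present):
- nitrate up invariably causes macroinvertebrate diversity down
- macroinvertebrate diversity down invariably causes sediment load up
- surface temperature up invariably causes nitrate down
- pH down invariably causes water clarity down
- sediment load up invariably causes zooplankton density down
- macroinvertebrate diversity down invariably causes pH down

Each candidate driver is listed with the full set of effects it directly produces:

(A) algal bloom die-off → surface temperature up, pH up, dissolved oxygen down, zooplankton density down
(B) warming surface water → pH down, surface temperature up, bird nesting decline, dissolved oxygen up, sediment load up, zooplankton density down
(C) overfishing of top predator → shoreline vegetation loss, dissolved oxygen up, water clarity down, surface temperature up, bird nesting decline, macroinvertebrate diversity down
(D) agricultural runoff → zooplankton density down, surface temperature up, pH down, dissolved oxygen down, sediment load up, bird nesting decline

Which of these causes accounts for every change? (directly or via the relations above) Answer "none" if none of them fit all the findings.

C

Checking each candidate against the observations:
(A) algal bloom die-off — fails on macroinvertebrate diversity down, bird nesting decline, sediment load up, pH down, dissolved oxygen up (predicts pH up, not pH down; predicts dissolved oxygen down, not dissolved oxygen up)
(B) warming surface water — does not account for macroinvertebrate diversity down
(C) overfishing of top predator — macroinvertebrate diversity down +; zooplankton density down + (through macroinvertebrate diversity down → sediment load up → zooplankton density down); bird nesting decline +; sediment load up + (through macroinvertebrate diversity down → sediment load up); pH down + (through macroinvertebrate diversity down → pH down); dissolved oxygen up +
(D) agricultural runoff — fails on macroinvertebrate diversity down, dissolved oxygen up (predicts dissolved oxygen down, not dissolved oxygen up)
(C) alone accounts for all the evidence.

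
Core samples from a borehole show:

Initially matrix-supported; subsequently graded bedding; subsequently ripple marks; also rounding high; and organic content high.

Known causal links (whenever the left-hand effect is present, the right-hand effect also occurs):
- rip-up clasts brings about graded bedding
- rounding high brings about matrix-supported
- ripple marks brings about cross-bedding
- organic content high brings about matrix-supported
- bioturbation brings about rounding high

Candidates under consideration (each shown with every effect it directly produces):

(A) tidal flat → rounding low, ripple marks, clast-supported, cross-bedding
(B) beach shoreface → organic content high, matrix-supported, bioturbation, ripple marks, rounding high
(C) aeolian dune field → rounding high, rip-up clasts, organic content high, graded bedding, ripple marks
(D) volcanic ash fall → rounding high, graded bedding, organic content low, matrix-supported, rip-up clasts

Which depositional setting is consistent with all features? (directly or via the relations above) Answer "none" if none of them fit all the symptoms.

C

Checking each candidate against the observations:
(A) tidal flat — matrix-supported ✗; graded bedding ✗; ripple marks ✓; rounding high ✗; organic content high ✗
(B) beach shoreface — matrix-supported ✓; graded bedding ✗; ripple marks ✓; rounding high ✓; organic content high ✓
(C) aeolian dune field — accounts for every observation (matrix-supported through rounding high → matrix-supported)
(D) volcanic ash fall — matrix-supported ✓; graded bedding ✓; ripple marks ✗; rounding high ✓; organic content high ✗
(C) is the only candidate with no mismatches.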